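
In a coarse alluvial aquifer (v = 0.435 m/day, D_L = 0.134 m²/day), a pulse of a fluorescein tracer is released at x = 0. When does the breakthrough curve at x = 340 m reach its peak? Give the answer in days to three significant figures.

781 days

For the 1D instantaneous-source solution, setting ∂C/∂t = 0 at fixed x gives v²t² + 2Dt − x² = 0, so t = (√(D² + v²x²) − D)/v².
√(D² + v²x²) = √(0.134² + 0.435² × 340²) = 147.9; v² = 0.189225.
t = (147.9 − 0.134)/0.189225 = 781 days (vs. the pure-advection estimate x/v = 782 d).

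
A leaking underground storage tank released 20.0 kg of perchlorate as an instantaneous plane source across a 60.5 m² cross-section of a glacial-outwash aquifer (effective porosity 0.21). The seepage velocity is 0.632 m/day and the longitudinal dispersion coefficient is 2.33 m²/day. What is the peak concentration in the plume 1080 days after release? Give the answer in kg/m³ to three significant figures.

The peak of an instantaneous 1D plume sits at x = vt; there the Gaussian factor is 1 and C_max = M/(n_e·A·√(4πDt)), where n_e·A is the pore area the mass is dissolved in.
√(4πDt) = √(4π × 2.33 × 1080) = 177.8 m, so C_max = 20.0/(0.21 × 60.5 × 177.8) = 0.00885 kg/m³.

0.00885 kg/m³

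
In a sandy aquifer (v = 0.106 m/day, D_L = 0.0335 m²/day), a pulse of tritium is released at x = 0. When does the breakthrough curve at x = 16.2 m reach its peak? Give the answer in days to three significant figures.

150 days

For the 1D instantaneous-source solution, setting ∂C/∂t = 0 at fixed x gives v²t² + 2Dt − x² = 0, so t = (√(D² + v²x²) − D)/v².
√(D² + v²x²) = √(0.0335² + 0.106² × 16.2²) = 1.718; v² = 0.011236.
t = (1.718 − 0.0335)/0.011236 = 150 days (vs. the pure-advection estimate x/v = 153 d).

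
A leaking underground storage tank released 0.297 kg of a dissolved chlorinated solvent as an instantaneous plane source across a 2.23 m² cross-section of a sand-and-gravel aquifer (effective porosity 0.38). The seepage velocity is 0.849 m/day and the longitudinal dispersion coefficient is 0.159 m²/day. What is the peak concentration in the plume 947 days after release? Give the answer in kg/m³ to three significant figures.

0.00806 kg/m³

The peak of an instantaneous 1D plume sits at x = vt; there the Gaussian factor is 1 and C_max = M/(n_e·A·√(4πDt)), where n_e·A is the pore area the mass is dissolved in.
√(4πDt) = √(4π × 0.159 × 947) = 43.50 m, so C_max = 0.297/(0.38 × 2.23 × 43.50) = 0.00806 kg/m³.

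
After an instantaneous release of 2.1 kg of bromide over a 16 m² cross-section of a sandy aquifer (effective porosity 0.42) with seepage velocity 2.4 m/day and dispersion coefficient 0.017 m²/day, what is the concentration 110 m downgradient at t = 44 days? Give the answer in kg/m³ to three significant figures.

0.000158 kg/m³

For an instantaneous plane source, C(x,t) = M/(n_e·A·√(4πDt)) · exp(−(x−vt)²/(4Dt)), with n_e·A the pore (flow) area.
Plume center vt = 2.4 × 44 = 105.6 m, so the well at 110 m is 4.4 m downgradient of the peak.
√(4πDt) = 3.066 m, giving peak height M/(n_e·A·√(4πDt)) = 2.1/(0.42 × 16 × 3.066) = 0.1019 kg/m³.
(x−vt)²/(4Dt) = (4.4)²/(4 × 0.017 × 44) = 6.471; exp(−6.471) = 0.001548.
C = 0.1019 × 0.001548 = 0.000158 kg/m³.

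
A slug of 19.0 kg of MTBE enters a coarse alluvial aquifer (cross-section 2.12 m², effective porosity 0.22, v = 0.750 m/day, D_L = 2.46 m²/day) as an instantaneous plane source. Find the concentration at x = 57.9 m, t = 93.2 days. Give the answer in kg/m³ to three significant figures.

0.649 kg/m³

For an instantaneous plane source, C(x,t) = M/(n_e·A·√(4πDt)) · exp(−(x−vt)²/(4Dt)), with n_e·A the pore (flow) area.
Plume center vt = 0.750 × 93.2 = 69.9 m, so the well at 57.9 m is 12 m upgradient of the peak.
√(4πDt) = 53.68 m, giving peak height M/(n_e·A·√(4πDt)) = 19.0/(0.22 × 2.12 × 53.68) = 0.7589 kg/m³.
(x−vt)²/(4Dt) = (-12)²/(4 × 2.46 × 93.2) = 0.1570; exp(−0.1570) = 0.8547.
C = 0.7589 × 0.8547 = 0.649 kg/m³.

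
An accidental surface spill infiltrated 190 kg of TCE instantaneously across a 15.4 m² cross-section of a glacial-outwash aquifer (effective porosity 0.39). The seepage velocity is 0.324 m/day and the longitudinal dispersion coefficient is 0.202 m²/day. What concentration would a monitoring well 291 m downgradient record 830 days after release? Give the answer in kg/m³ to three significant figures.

0.333 kg/m³

For an instantaneous plane source, C(x,t) = M/(n_e·A·√(4πDt)) · exp(−(x−vt)²/(4Dt)), with n_e·A the pore (flow) area.
Plume center vt = 0.324 × 830 = 268.92 m, so the well at 291 m is 22.08 m downgradient of the peak.
√(4πDt) = 45.90 m, giving peak height M/(n_e·A·√(4πDt)) = 190/(0.39 × 15.4 × 45.90) = 0.6892 kg/m³.
(x−vt)²/(4Dt) = (22.08)²/(4 × 0.202 × 830) = 0.7270; exp(−0.7270) = 0.4834.
C = 0.6892 × 0.4834 = 0.333 kg/m³.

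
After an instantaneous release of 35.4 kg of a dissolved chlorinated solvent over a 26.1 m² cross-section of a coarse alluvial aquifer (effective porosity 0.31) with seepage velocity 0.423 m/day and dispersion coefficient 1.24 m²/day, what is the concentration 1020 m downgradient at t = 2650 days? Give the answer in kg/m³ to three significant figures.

For an instantaneous plane source, C(x,t) = M/(n_e·A·√(4πDt)) · exp(−(x−vt)²/(4Dt)), with n_e·A the pore (flow) area.
Plume center vt = 0.423 × 2650 = 1120.95 m, so the well at 1020 m is 100.95 m upgradient of the peak.
√(4πDt) = 203.2 m, giving peak height M/(n_e·A·√(4πDt)) = 35.4/(0.31 × 26.1 × 203.2) = 0.02153 kg/m³.
(x−vt)²/(4Dt) = (-100.95)²/(4 × 1.24 × 2650) = 0.7753; exp(−0.7753) = 0.4606.
C = 0.02153 × 0.4606 = 0.00992 kg/m³.

0.00992 kg/m³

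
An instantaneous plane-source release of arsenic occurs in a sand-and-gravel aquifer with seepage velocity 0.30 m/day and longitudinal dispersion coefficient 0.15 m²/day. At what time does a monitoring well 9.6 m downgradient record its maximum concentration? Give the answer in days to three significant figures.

For the 1D instantaneous-source solution, setting ∂C/∂t = 0 at fixed x gives v²t² + 2Dt − x² = 0, so t = (√(D² + v²x²) − D)/v².
√(D² + v²x²) = √(0.15² + 0.30² × 9.6²) = 2.884; v² = 0.09.
t = (2.884 − 0.15)/0.09 = 30.4 days (vs. the pure-advection estimate x/v = 32.0 d).

30.4 days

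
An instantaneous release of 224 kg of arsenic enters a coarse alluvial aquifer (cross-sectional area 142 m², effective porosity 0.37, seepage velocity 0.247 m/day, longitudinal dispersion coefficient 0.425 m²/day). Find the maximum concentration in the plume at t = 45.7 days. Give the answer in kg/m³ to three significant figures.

The peak of an instantaneous 1D plume sits at x = vt; there the Gaussian factor is 1 and C_max = M/(n_e·A·√(4πDt)), where n_e·A is the pore area the mass is dissolved in.
√(4πDt) = √(4π × 0.425 × 45.7) = 15.62 m, so C_max = 224/(0.37 × 142 × 15.62) = 0.273 kg/m³.

0.273 kg/m³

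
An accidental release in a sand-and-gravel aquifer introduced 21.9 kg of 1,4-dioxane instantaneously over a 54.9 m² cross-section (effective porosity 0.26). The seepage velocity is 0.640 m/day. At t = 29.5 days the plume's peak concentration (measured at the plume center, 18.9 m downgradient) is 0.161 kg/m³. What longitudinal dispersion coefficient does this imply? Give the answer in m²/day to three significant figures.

0.245 m²/day

At the plume center C_max = M/(n_e·A·√(4πDt)), so D = M²/(4πt·(n_e·A·C_max)²).
n_e·A·C_max = 0.26 × 54.9 × 0.161 = 2.298 kg/m.
D = 21.9²/(4π × 29.5 × 2.298²) = 0.245 m²/day.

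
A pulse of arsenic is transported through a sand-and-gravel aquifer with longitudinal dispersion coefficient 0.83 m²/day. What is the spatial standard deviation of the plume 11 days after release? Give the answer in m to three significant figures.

Dispersive spreading gives a Gaussian with σ² = 2Dt; advection only shifts the center.
σ = √(2 × 0.83 × 11) = 4.27 m.

4.27 m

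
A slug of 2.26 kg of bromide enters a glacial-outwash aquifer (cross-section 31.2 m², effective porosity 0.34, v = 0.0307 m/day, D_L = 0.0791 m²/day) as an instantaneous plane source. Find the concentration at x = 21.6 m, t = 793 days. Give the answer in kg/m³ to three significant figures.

0.00736 kg/m³

For an instantaneous plane source, C(x,t) = M/(n_e·A·√(4πDt)) · exp(−(x−vt)²/(4Dt)), with n_e·A the pore (flow) area.
Plume center vt = 0.0307 × 793 = 24.3451 m, so the well at 21.6 m is 2.7451 m upgradient of the peak.
√(4πDt) = 28.08 m, giving peak height M/(n_e·A·√(4πDt)) = 2.26/(0.34 × 31.2 × 28.08) = 0.007587 kg/m³.
(x−vt)²/(4Dt) = (-2.7451)²/(4 × 0.0791 × 793) = 0.03003; exp(−0.03003) = 0.9704.
C = 0.007587 × 0.9704 = 0.00736 kg/m³.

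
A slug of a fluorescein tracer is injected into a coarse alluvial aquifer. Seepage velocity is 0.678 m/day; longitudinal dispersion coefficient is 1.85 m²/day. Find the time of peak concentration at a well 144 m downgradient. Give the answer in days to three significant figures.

208 days

For the 1D instantaneous-source solution, setting ∂C/∂t = 0 at fixed x gives v²t² + 2Dt − x² = 0, so t = (√(D² + v²x²) − D)/v².
√(D² + v²x²) = √(1.85² + 0.678² × 144²) = 97.65; v² = 0.459684.
t = (97.65 − 1.85)/0.459684 = 208 days (vs. the pure-advection estimate x/v = 212 d).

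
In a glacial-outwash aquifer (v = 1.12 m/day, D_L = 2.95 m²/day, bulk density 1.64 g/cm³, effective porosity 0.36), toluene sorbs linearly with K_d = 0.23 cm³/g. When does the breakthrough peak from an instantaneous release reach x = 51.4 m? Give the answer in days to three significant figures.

Retardation factor R = 1 + ρ_b·K_d/n = 1 + 1.64 × 0.23/0.36 = 2.048.
Sorption retards both mechanisms: v_R = v/R = 0.5469 m/day, D_R = D/R = 1.440 m²/day.
Peak time from v_R²t² + 2D_R t − x² = 0: t = (√(D_R² + v_R²x²) − D_R)/v_R².
√(D_R² + v_R²x²) = √(1.440² + 0.5469² × 51.4²) = 28.15; v_R² = 0.2991.
t = (28.15 − 1.440)/0.2991 = 89.3 days.

89.3 days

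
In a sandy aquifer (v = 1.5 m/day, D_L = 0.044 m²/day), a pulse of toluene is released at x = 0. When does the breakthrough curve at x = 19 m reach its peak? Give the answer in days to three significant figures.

12.6 days

For the 1D instantaneous-source solution, setting ∂C/∂t = 0 at fixed x gives v²t² + 2Dt − x² = 0, so t = (√(D² + v²x²) − D)/v².
√(D² + v²x²) = √(0.044² + 1.5² × 19²) = 28.50; v² = 2.25.
t = (28.50 − 0.044)/2.25 = 12.6 days (vs. the pure-advection estimate x/v = 12.7 d).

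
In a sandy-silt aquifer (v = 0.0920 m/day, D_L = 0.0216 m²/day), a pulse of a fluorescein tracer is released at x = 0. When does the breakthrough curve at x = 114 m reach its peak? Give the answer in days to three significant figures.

For the 1D instantaneous-source solution, setting ∂C/∂t = 0 at fixed x gives v²t² + 2Dt − x² = 0, so t = (√(D² + v²x²) − D)/v².
√(D² + v²x²) = √(0.0216² + 0.0920² × 114²) = 10.49; v² = 0.008464.
t = (10.49 − 0.0216)/0.008464 = 1240 days (vs. the pure-advection estimate x/v = 1240 d).

1240 days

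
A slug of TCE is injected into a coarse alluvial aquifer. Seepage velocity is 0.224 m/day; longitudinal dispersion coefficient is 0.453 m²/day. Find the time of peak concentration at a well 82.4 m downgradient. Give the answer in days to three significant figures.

For the 1D instantaneous-source solution, setting ∂C/∂t = 0 at fixed x gives v²t² + 2Dt − x² = 0, so t = (√(D² + v²x²) − D)/v².
√(D² + v²x²) = √(0.453² + 0.224² × 82.4²) = 18.46; v² = 0.050176.
t = (18.46 − 0.453)/0.050176 = 359 days (vs. the pure-advection estimate x/v = 368 d).

359 days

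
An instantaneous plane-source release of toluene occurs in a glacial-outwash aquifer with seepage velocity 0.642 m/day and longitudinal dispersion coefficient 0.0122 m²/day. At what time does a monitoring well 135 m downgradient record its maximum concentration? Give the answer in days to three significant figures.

210 days

For the 1D instantaneous-source solution, setting ∂C/∂t = 0 at fixed x gives v²t² + 2Dt − x² = 0, so t = (√(D² + v²x²) − D)/v².
√(D² + v²x²) = √(0.0122² + 0.642² × 135²) = 86.67; v² = 0.412164.
t = (86.67 − 0.0122)/0.412164 = 210 days (vs. the pure-advection estimate x/v = 210 d).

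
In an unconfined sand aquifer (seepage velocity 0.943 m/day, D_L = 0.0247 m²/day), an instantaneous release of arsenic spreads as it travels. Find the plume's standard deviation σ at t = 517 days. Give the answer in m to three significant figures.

5.05 m

Dispersive spreading gives a Gaussian with σ² = 2Dt; advection only shifts the center.
σ = √(2 × 0.0247 × 517) = 5.05 m.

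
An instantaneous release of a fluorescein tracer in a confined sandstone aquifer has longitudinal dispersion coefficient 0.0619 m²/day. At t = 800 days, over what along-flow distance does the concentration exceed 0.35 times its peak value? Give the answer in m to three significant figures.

28.8 m

The plume is Gaussian with σ = √(2Dt) = √(2 × 0.0619 × 800) = 9.952 m.
C/C_peak = exp(−Δx²/(2σ²)) = 0.35 ⇒ Δx = σ·√(−2 ln 0.35) = 9.952 × 1.449 = 14.42 m.
Width = 2Δx = 28.8 m.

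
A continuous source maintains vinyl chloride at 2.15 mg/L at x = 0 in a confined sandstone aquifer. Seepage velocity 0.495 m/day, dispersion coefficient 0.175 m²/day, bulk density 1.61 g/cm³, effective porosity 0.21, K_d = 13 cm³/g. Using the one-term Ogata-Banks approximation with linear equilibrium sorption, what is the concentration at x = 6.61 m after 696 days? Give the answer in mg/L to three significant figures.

Retardation factor R = 1 + ρ_b·K_d/n = 1 + 1.61 × 13/0.21 = 100.7.
Sorption retards both mechanisms: v_R = v/R = 0.004916 m/day, D_R = D/R = 0.001738 m²/day.
v_R·t = 0.004916 × 696 = 3.421536 m; 2√(D_R t) = 2.200 m; argument = (6.61 − 3.421536)/2.200 = 1.449.
C = C₀ × ½·erfc(1.449) = 2.15 × 0.02022 = 0.0435 mg/L.

0.0435 mg/L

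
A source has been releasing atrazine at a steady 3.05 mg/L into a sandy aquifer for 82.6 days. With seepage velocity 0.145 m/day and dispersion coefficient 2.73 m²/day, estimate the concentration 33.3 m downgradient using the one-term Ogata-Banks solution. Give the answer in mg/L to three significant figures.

For a continuous step input, C/C₀ ≈ ½·erfc((x−vt)/(2√(Dt))).
vt = 0.145 × 82.6 = 11.977 m and 2√(Dt) = 2√(2.73 × 82.6) = 30.03 m.
Argument (x−vt)/(2√(Dt)) = (33.3 − 11.977)/30.03 = 0.7101; ½·erfc(0.7101) = 0.1576.
C = 3.05 × 0.1576 = 0.481 mg/L.

0.481 mg/L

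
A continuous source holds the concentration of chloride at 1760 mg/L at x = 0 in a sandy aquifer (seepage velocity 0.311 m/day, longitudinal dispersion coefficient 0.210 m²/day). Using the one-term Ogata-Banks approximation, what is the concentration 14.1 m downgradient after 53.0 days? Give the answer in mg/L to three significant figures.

For a continuous step input, C/C₀ ≈ ½·erfc((x−vt)/(2√(Dt))).
vt = 0.311 × 53.0 = 16.483 m and 2√(Dt) = 2√(0.210 × 53.0) = 6.672 m.
Argument (x−vt)/(2√(Dt)) = (14.1 − 16.483)/6.672 = -0.3572; ½·erfc(-0.3572) = 0.6933.
C = 1760 × 0.6933 = 1220 mg/L.

1220 mg/L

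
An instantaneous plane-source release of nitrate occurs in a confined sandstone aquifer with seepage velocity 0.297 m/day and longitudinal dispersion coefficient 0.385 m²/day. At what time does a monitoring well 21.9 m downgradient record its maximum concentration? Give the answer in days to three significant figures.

69.5 days

For the 1D instantaneous-source solution, setting ∂C/∂t = 0 at fixed x gives v²t² + 2Dt − x² = 0, so t = (√(D² + v²x²) − D)/v².
√(D² + v²x²) = √(0.385² + 0.297² × 21.9²) = 6.516; v² = 0.088209.
t = (6.516 − 0.385)/0.088209 = 69.5 days (vs. the pure-advection estimate x/v = 73.7 d).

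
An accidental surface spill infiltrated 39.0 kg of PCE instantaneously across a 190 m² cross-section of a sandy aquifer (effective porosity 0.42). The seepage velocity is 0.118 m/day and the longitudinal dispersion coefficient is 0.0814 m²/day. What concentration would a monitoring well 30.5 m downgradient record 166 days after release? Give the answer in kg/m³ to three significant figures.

0.00414 kg/m³

For an instantaneous plane source, C(x,t) = M/(n_e·A·√(4πDt)) · exp(−(x−vt)²/(4Dt)), with n_e·A the pore (flow) area.
Plume center vt = 0.118 × 166 = 19.588 m, so the well at 30.5 m is 10.912 m downgradient of the peak.
√(4πDt) = 13.03 m, giving peak height M/(n_e·A·√(4πDt)) = 39.0/(0.42 × 190 × 13.03) = 0.03751 kg/m³.
(x−vt)²/(4Dt) = (10.912)²/(4 × 0.0814 × 166) = 2.203; exp(−2.203) = 0.1105.
C = 0.03751 × 0.1105 = 0.00414 kg/m³.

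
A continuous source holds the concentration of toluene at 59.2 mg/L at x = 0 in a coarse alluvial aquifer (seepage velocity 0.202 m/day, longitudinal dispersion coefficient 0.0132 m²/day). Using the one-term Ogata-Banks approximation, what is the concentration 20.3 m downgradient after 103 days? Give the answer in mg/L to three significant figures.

For a continuous step input, C/C₀ ≈ ½·erfc((x−vt)/(2√(Dt))).
vt = 0.202 × 103 = 20.806 m and 2√(Dt) = 2√(0.0132 × 103) = 2.332 m.
Argument (x−vt)/(2√(Dt)) = (20.3 − 20.806)/2.332 = -0.2170; ½·erfc(-0.2170) = 0.6205.
C = 59.2 × 0.6205 = 36.7 mg/L.

36.7 mg/L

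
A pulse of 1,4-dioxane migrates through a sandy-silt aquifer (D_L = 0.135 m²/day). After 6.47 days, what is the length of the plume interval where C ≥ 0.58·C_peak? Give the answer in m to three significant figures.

The plume is Gaussian with σ = √(2Dt) = √(2 × 0.135 × 6.47) = 1.322 m.
C/C_peak = exp(−Δx²/(2σ²)) = 0.58 ⇒ Δx = σ·√(−2 ln 0.58) = 1.322 × 1.044 = 1.380 m.
Width = 2Δx = 2.76 m.

2.76 m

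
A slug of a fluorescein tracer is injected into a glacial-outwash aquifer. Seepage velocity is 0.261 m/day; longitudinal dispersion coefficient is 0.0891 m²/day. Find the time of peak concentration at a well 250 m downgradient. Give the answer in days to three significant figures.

For the 1D instantaneous-source solution, setting ∂C/∂t = 0 at fixed x gives v²t² + 2Dt − x² = 0, so t = (√(D² + v²x²) − D)/v².
√(D² + v²x²) = √(0.0891² + 0.261² × 250²) = 65.25; v² = 0.068121.
t = (65.25 − 0.0891)/0.068121 = 957 days (vs. the pure-advection estimate x/v = 958 d).

957 days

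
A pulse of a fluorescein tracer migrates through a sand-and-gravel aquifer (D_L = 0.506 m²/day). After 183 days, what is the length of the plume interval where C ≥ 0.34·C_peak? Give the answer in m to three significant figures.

40.0 m

The plume is Gaussian with σ = √(2Dt) = √(2 × 0.506 × 183) = 13.61 m.
C/C_peak = exp(−Δx²/(2σ²)) = 0.34 ⇒ Δx = σ·√(−2 ln 0.34) = 13.61 × 1.469 = 19.99 m.
Width = 2Δx = 40.0 m.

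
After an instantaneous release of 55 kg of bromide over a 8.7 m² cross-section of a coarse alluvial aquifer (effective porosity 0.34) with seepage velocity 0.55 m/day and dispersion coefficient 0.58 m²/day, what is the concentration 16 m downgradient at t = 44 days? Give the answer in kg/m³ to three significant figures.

0.537 kg/m³

For an instantaneous plane source, C(x,t) = M/(n_e·A·√(4πDt)) · exp(−(x−vt)²/(4Dt)), with n_e·A the pore (flow) area.
Plume center vt = 0.55 × 44 = 24.2 m, so the well at 16 m is 8.2 m upgradient of the peak.
√(4πDt) = 17.91 m, giving peak height M/(n_e·A·√(4πDt)) = 55/(0.34 × 8.7 × 17.91) = 1.038 kg/m³.
(x−vt)²/(4Dt) = (-8.2)²/(4 × 0.58 × 44) = 0.6587; exp(−0.6587) = 0.5175.
C = 1.038 × 0.5175 = 0.537 kg/m³.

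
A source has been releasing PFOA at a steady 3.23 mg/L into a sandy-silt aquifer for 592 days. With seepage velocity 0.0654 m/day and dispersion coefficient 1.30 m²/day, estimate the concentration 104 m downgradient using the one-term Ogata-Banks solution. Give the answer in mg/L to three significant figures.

For a continuous step input, C/C₀ ≈ ½·erfc((x−vt)/(2√(Dt))).
vt = 0.0654 × 592 = 38.7168 m and 2√(Dt) = 2√(1.30 × 592) = 55.48 m.
Argument (x−vt)/(2√(Dt)) = (104 − 38.7168)/55.48 = 1.177; ½·erfc(1.177) = 0.04800.
C = 3.23 × 0.04800 = 0.155 mg/L.

0.155 mg/L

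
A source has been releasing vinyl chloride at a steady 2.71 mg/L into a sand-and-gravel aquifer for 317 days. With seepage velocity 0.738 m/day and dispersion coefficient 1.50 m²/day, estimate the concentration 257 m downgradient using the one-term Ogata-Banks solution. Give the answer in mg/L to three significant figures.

For a continuous step input, C/C₀ ≈ ½·erfc((x−vt)/(2√(Dt))).
vt = 0.738 × 317 = 233.946 m and 2√(Dt) = 2√(1.50 × 317) = 43.61 m.
Argument (x−vt)/(2√(Dt)) = (257 − 233.946)/43.61 = 0.5286; ½·erfc(0.5286) = 0.2274.
C = 2.71 × 0.2274 = 0.616 mg/L.

0.616 mg/L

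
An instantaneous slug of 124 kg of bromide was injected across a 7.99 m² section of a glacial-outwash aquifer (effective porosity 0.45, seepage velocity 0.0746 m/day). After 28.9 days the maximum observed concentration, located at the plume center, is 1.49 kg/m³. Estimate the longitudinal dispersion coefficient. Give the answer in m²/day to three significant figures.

1.48 m²/day

At the plume center C_max = M/(n_e·A·√(4πDt)), so D = M²/(4πt·(n_e·A·C_max)²).
n_e·A·C_max = 0.45 × 7.99 × 1.49 = 5.357 kg/m.
D = 124²/(4π × 28.9 × 5.357²) = 1.48 m²/day.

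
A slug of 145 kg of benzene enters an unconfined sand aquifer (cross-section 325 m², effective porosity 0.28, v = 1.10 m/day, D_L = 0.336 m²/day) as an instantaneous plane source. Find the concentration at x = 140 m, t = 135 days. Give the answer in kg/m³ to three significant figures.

For an instantaneous plane source, C(x,t) = M/(n_e·A·√(4πDt)) · exp(−(x−vt)²/(4Dt)), with n_e·A the pore (flow) area.
Plume center vt = 1.10 × 135 = 148.5 m, so the well at 140 m is 8.5 m upgradient of the peak.
√(4πDt) = 23.87 m, giving peak height M/(n_e·A·√(4πDt)) = 145/(0.28 × 325 × 23.87) = 0.06675 kg/m³.
(x−vt)²/(4Dt) = (-8.5)²/(4 × 0.336 × 135) = 0.3982; exp(−0.3982) = 0.6715.
C = 0.06675 × 0.6715 = 0.0448 kg/m³.

0.0448 kg/m³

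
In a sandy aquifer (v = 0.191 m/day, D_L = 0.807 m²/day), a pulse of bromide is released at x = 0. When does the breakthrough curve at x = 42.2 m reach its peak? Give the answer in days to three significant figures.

200 days

For the 1D instantaneous-source solution, setting ∂C/∂t = 0 at fixed x gives v²t² + 2Dt − x² = 0, so t = (√(D² + v²x²) − D)/v².
√(D² + v²x²) = √(0.807² + 0.191² × 42.2²) = 8.100; v² = 0.036481.
t = (8.100 − 0.807)/0.036481 = 200 days (vs. the pure-advection estimate x/v = 221 d).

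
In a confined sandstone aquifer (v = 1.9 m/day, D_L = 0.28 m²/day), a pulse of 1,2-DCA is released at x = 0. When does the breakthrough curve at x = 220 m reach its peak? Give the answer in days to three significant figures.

For the 1D instantaneous-source solution, setting ∂C/∂t = 0 at fixed x gives v²t² + 2Dt − x² = 0, so t = (√(D² + v²x²) − D)/v².
√(D² + v²x²) = √(0.28² + 1.9² × 220²) = 418.0; v² = 3.61.
t = (418.0 − 0.28)/3.61 = 116 days (vs. the pure-advection estimate x/v = 116 d).

116 days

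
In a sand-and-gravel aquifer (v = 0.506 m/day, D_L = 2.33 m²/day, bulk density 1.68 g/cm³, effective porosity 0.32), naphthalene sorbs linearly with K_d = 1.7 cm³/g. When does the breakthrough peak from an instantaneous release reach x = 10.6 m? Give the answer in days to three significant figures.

136 days

Retardation factor R = 1 + ρ_b·K_d/n = 1 + 1.68 × 1.7/0.32 = 9.925.
Sorption retards both mechanisms: v_R = v/R = 0.05098 m/day, D_R = D/R = 0.2348 m²/day.
Peak time from v_R²t² + 2D_R t − x² = 0: t = (√(D_R² + v_R²x²) − D_R)/v_R².
√(D_R² + v_R²x²) = √(0.2348² + 0.05098² × 10.6²) = 0.5892; v_R² = 0.002599.
t = (0.5892 − 0.2348)/0.002599 = 136 days.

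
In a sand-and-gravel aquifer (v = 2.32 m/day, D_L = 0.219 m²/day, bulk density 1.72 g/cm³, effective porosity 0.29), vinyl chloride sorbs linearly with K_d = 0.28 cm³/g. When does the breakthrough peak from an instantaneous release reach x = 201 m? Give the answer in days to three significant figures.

Retardation factor R = 1 + ρ_b·K_d/n = 1 + 1.72 × 0.28/0.29 = 2.661.
Sorption retards both mechanisms: v_R = v/R = 0.8719 m/day, D_R = D/R = 0.08230 m²/day.
Peak time from v_R²t² + 2D_R t − x² = 0: t = (√(D_R² + v_R²x²) − D_R)/v_R².
√(D_R² + v_R²x²) = √(0.08230² + 0.8719² × 201²) = 175.3; v_R² = 0.7602.
t = (175.3 − 0.08230)/0.7602 = 230 days.

230 days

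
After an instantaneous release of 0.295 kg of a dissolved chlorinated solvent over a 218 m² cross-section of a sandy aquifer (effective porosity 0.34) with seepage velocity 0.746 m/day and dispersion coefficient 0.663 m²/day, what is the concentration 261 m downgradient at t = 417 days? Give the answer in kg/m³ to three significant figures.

For an instantaneous plane source, C(x,t) = M/(n_e·A·√(4πDt)) · exp(−(x−vt)²/(4Dt)), with n_e·A the pore (flow) area.
Plume center vt = 0.746 × 417 = 311.082 m, so the well at 261 m is 50.082 m upgradient of the peak.
√(4πDt) = 58.94 m, giving peak height M/(n_e·A·√(4πDt)) = 0.295/(0.34 × 218 × 58.94) = 6.753e-05 kg/m³.
(x−vt)²/(4Dt) = (-50.082)²/(4 × 0.663 × 417) = 2.268; exp(−2.268) = 0.1035.
C = 6.753e-05 × 0.1035 = 6.99e-06 kg/m³.

6.99e-06 kg/m³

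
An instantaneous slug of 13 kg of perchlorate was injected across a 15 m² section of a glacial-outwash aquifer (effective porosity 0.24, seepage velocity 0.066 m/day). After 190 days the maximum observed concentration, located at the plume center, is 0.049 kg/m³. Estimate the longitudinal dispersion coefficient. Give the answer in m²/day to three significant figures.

2.27 m²/day

At the plume center C_max = M/(n_e·A·√(4πDt)), so D = M²/(4πt·(n_e·A·C_max)²).
n_e·A·C_max = 0.24 × 15 × 0.049 = 0.1764 kg/m.
D = 13²/(4π × 190 × 0.1764²) = 2.27 m²/day.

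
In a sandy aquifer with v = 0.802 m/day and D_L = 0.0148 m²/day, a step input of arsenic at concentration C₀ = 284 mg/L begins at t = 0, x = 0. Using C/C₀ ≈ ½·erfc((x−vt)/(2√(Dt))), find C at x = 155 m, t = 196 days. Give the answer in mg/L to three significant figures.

232 mg/L

For a continuous step input, C/C₀ ≈ ½·erfc((x−vt)/(2√(Dt))).
vt = 0.802 × 196 = 157.192 m and 2√(Dt) = 2√(0.0148 × 196) = 3.406 m.
Argument (x−vt)/(2√(Dt)) = (155 − 157.192)/3.406 = -0.6436; ½·erfc(-0.6436) = 0.8186.
C = 284 × 0.8186 = 232 mg/L.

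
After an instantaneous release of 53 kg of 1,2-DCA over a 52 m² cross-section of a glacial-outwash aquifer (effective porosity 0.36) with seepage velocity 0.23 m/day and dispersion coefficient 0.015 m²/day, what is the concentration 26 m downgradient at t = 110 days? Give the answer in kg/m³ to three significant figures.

0.577 kg/m³

For an instantaneous plane source, C(x,t) = M/(n_e·A·√(4πDt)) · exp(−(x−vt)²/(4Dt)), with n_e·A the pore (flow) area.
Plume center vt = 0.23 × 110 = 25.3 m, so the well at 26 m is 0.7 m downgradient of the peak.
√(4πDt) = 4.554 m, giving peak height M/(n_e·A·√(4πDt)) = 53/(0.36 × 52 × 4.554) = 0.6217 kg/m³.
(x−vt)²/(4Dt) = (0.7)²/(4 × 0.015 × 110) = 0.07424; exp(−0.07424) = 0.9284.
C = 0.6217 × 0.9284 = 0.577 kg/m³.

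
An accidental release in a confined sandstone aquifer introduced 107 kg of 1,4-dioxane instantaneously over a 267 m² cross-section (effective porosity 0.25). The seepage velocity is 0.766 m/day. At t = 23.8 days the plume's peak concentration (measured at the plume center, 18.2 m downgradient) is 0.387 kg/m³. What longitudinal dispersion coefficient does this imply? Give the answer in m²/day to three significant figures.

At the plume center C_max = M/(n_e·A·√(4πDt)), so D = M²/(4πt·(n_e·A·C_max)²).
n_e·A·C_max = 0.25 × 267 × 0.387 = 25.83 kg/m.
D = 107²/(4π × 23.8 × 25.83²) = 0.0574 m²/day.

0.0574 m²/day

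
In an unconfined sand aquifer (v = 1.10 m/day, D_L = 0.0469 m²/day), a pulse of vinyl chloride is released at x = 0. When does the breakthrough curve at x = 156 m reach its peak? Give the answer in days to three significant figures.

For the 1D instantaneous-source solution, setting ∂C/∂t = 0 at fixed x gives v²t² + 2Dt − x² = 0, so t = (√(D² + v²x²) − D)/v².
√(D² + v²x²) = √(0.0469² + 1.10² × 156²) = 171.6; v² = 1.21.
t = (171.6 − 0.0469)/1.21 = 142 days (vs. the pure-advection estimate x/v = 142 d).

142 days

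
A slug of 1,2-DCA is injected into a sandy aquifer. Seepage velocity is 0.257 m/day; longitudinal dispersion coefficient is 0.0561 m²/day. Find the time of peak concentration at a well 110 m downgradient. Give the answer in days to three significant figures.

427 days

For the 1D instantaneous-source solution, setting ∂C/∂t = 0 at fixed x gives v²t² + 2Dt − x² = 0, so t = (√(D² + v²x²) − D)/v².
√(D² + v²x²) = √(0.0561² + 0.257² × 110²) = 28.27; v² = 0.066049.
t = (28.27 − 0.0561)/0.066049 = 427 days (vs. the pure-advection estimate x/v = 428 d).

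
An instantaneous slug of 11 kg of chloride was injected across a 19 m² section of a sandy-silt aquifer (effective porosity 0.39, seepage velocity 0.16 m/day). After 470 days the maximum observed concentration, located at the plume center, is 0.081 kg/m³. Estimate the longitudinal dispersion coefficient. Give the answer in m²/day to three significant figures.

0.0569 m²/day

At the plume center C_max = M/(n_e·A·√(4πDt)), so D = M²/(4πt·(n_e·A·C_max)²).
n_e·A·C_max = 0.39 × 19 × 0.081 = 0.6002 kg/m.
D = 11²/(4π × 470 × 0.6002²) = 0.0569 m²/day.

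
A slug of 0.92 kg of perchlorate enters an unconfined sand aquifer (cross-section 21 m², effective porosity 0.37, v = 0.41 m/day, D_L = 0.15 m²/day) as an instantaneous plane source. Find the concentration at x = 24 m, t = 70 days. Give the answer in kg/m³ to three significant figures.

For an instantaneous plane source, C(x,t) = M/(n_e·A·√(4πDt)) · exp(−(x−vt)²/(4Dt)), with n_e·A the pore (flow) area.
Plume center vt = 0.41 × 70 = 28.7 m, so the well at 24 m is 4.7 m upgradient of the peak.
√(4πDt) = 11.49 m, giving peak height M/(n_e·A·√(4πDt)) = 0.92/(0.37 × 21 × 11.49) = 0.01030 kg/m³.
(x−vt)²/(4Dt) = (-4.7)²/(4 × 0.15 × 70) = 0.5260; exp(−0.5260) = 0.5910.
C = 0.01030 × 0.5910 = 0.00609 kg/m³.

0.00609 kg/m³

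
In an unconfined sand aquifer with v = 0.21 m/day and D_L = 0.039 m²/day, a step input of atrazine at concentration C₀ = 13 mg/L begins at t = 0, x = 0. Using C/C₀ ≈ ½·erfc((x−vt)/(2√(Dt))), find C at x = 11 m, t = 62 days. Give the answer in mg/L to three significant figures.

10.7 mg/L

For a continuous step input, C/C₀ ≈ ½·erfc((x−vt)/(2√(Dt))).
vt = 0.21 × 62 = 13.02 m and 2√(Dt) = 2√(0.039 × 62) = 3.110 m.
Argument (x−vt)/(2√(Dt)) = (11 − 13.02)/3.110 = -0.6495; ½·erfc(-0.6495) = 0.8208.
C = 13 × 0.8208 = 10.7 mg/L.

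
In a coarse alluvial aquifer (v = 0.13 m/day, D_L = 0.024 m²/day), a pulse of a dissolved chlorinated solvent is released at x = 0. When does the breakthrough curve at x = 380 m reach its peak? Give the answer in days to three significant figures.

For the 1D instantaneous-source solution, setting ∂C/∂t = 0 at fixed x gives v²t² + 2Dt − x² = 0, so t = (√(D² + v²x²) − D)/v².
√(D² + v²x²) = √(0.024² + 0.13² × 380²) = 49.40; v² = 0.0169.
t = (49.40 − 0.024)/0.0169 = 2920 days (vs. the pure-advection estimate x/v = 2920 d).

2920 days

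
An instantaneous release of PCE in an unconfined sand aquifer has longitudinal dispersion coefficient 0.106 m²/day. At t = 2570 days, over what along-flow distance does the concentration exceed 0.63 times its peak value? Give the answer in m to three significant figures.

44.9 m

The plume is Gaussian with σ = √(2Dt) = √(2 × 0.106 × 2570) = 23.34 m.
C/C_peak = exp(−Δx²/(2σ²)) = 0.63 ⇒ Δx = σ·√(−2 ln 0.63) = 23.34 × 0.9613 = 22.44 m.
Width = 2Δx = 44.9 m.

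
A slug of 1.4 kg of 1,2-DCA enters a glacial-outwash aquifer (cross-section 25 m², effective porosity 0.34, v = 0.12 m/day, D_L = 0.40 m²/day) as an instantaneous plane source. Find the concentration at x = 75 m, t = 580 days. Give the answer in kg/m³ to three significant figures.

For an instantaneous plane source, C(x,t) = M/(n_e·A·√(4πDt)) · exp(−(x−vt)²/(4Dt)), with n_e·A the pore (flow) area.
Plume center vt = 0.12 × 580 = 69.6 m, so the well at 75 m is 5.4 m downgradient of the peak.
√(4πDt) = 53.99 m, giving peak height M/(n_e·A·√(4πDt)) = 1.4/(0.34 × 25 × 53.99) = 0.003051 kg/m³.
(x−vt)²/(4Dt) = (5.4)²/(4 × 0.40 × 580) = 0.03142; exp(−0.03142) = 0.9691.
C = 0.003051 × 0.9691 = 0.00296 kg/m³.

0.00296 kg/m³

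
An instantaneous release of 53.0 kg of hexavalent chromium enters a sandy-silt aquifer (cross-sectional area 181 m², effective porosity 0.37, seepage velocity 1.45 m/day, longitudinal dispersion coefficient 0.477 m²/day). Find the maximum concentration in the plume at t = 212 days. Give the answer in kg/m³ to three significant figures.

The peak of an instantaneous 1D plume sits at x = vt; there the Gaussian factor is 1 and C_max = M/(n_e·A·√(4πDt)), where n_e·A is the pore area the mass is dissolved in.
√(4πDt) = √(4π × 0.477 × 212) = 35.65 m, so C_max = 53.0/(0.37 × 181 × 35.65) = 0.0222 kg/m³.

0.0222 kg/m³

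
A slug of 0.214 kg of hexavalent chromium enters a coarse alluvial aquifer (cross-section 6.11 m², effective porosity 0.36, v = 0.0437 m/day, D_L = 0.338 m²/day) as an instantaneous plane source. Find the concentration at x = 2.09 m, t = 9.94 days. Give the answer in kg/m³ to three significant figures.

For an instantaneous plane source, C(x,t) = M/(n_e·A·√(4πDt)) · exp(−(x−vt)²/(4Dt)), with n_e·A the pore (flow) area.
Plume center vt = 0.0437 × 9.94 = 0.434378 m, so the well at 2.09 m is 1.655622 m downgradient of the peak.
√(4πDt) = 6.498 m, giving peak height M/(n_e·A·√(4πDt)) = 0.214/(0.36 × 6.11 × 6.498) = 0.01497 kg/m³.
(x−vt)²/(4Dt) = (1.655622)²/(4 × 0.338 × 9.94) = 0.2040; exp(−0.2040) = 0.8155.
C = 0.01497 × 0.8155 = 0.0122 kg/m³.

0.0122 kg/m³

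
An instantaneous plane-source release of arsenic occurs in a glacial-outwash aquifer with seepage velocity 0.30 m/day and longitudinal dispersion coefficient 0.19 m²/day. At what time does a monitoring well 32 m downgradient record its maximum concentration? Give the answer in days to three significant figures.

For the 1D instantaneous-source solution, setting ∂C/∂t = 0 at fixed x gives v²t² + 2Dt − x² = 0, so t = (√(D² + v²x²) − D)/v².
√(D² + v²x²) = √(0.19² + 0.30² × 32²) = 9.602; v² = 0.09.
t = (9.602 − 0.19)/0.09 = 105 days (vs. the pure-advection estimate x/v = 107 d).

105 days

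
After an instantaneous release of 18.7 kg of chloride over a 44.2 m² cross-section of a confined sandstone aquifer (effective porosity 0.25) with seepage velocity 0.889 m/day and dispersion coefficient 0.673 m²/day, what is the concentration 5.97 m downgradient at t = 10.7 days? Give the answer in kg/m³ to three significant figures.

For an instantaneous plane source, C(x,t) = M/(n_e·A·√(4πDt)) · exp(−(x−vt)²/(4Dt)), with n_e·A the pore (flow) area.
Plume center vt = 0.889 × 10.7 = 9.5123 m, so the well at 5.97 m is 3.5423 m upgradient of the peak.
√(4πDt) = 9.513 m, giving peak height M/(n_e·A·√(4πDt)) = 18.7/(0.25 × 44.2 × 9.513) = 0.1779 kg/m³.
(x−vt)²/(4Dt) = (-3.5423)²/(4 × 0.673 × 10.7) = 0.4356; exp(−0.4356) = 0.6469.
C = 0.1779 × 0.6469 = 0.115 kg/m³.

0.115 kg/m³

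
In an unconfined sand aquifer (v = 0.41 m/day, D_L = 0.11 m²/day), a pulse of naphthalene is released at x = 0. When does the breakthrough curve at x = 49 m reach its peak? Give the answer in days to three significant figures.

119 days

For the 1D instantaneous-source solution, setting ∂C/∂t = 0 at fixed x gives v²t² + 2Dt − x² = 0, so t = (√(D² + v²x²) − D)/v².
√(D² + v²x²) = √(0.11² + 0.41² × 49²) = 20.09; v² = 0.1681.
t = (20.09 − 0.11)/0.1681 = 119 days (vs. the pure-advection estimate x/v = 120 d).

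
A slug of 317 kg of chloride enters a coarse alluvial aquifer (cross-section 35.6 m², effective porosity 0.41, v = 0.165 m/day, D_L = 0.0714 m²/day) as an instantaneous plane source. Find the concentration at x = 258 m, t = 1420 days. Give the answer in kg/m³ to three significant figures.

0.152 kg/m³

For an instantaneous plane source, C(x,t) = M/(n_e·A·√(4πDt)) · exp(−(x−vt)²/(4Dt)), with n_e·A the pore (flow) area.
Plume center vt = 0.165 × 1420 = 234.3 m, so the well at 258 m is 23.7 m downgradient of the peak.
√(4πDt) = 35.69 m, giving peak height M/(n_e·A·√(4πDt)) = 317/(0.41 × 35.6 × 35.69) = 0.6085 kg/m³.
(x−vt)²/(4Dt) = (23.7)²/(4 × 0.0714 × 1420) = 1.385; exp(−1.385) = 0.2503.
C = 0.6085 × 0.2503 = 0.152 kg/m³.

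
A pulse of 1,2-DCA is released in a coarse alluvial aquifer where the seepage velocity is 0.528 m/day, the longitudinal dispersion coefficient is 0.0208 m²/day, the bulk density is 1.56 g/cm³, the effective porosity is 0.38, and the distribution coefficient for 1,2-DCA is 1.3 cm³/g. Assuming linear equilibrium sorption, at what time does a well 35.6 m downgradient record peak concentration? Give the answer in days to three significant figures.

427 days

Retardation factor R = 1 + ρ_b·K_d/n = 1 + 1.56 × 1.3/0.38 = 6.337.
Sorption retards both mechanisms: v_R = v/R = 0.08332 m/day, D_R = D/R = 0.003282 m²/day.
Peak time from v_R²t² + 2D_R t − x² = 0: t = (√(D_R² + v_R²x²) − D_R)/v_R².
√(D_R² + v_R²x²) = √(0.003282² + 0.08332² × 35.6²) = 2.966; v_R² = 0.006942.
t = (2.966 − 0.003282)/0.006942 = 427 days.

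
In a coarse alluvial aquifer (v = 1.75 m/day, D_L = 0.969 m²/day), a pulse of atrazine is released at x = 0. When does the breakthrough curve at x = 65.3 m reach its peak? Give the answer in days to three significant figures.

37.0 days

For the 1D instantaneous-source solution, setting ∂C/∂t = 0 at fixed x gives v²t² + 2Dt − x² = 0, so t = (√(D² + v²x²) − D)/v².
√(D² + v²x²) = √(0.969² + 1.75² × 65.3²) = 114.3; v² = 3.0625.
t = (114.3 − 0.969)/3.0625 = 37.0 days (vs. the pure-advection estimate x/v = 37.3 d).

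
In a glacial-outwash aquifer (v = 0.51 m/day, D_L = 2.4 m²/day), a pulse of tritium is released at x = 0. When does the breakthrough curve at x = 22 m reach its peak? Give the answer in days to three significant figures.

For the 1D instantaneous-source solution, setting ∂C/∂t = 0 at fixed x gives v²t² + 2Dt − x² = 0, so t = (√(D² + v²x²) − D)/v².
√(D² + v²x²) = √(2.4² + 0.51² × 22²) = 11.47; v² = 0.2601.
t = (11.47 − 2.4)/0.2601 = 34.9 days (vs. the pure-advection estimate x/v = 43.1 d).

34.9 days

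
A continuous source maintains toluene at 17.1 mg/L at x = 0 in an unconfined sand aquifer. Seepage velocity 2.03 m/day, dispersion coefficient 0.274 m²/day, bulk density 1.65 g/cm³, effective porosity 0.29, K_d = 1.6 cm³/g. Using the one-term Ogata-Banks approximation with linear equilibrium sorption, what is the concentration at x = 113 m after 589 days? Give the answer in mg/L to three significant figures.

Retardation factor R = 1 + ρ_b·K_d/n = 1 + 1.65 × 1.6/0.29 = 10.10.
Sorption retards both mechanisms: v_R = v/R = 0.2010 m/day, D_R = D/R = 0.02713 m²/day.
v_R·t = 0.2010 × 589 = 118.389 m; 2√(D_R t) = 7.995 m; argument = (113 − 118.389)/7.995 = -0.6740.
C = C₀ × ½·erfc(-0.6740) = 17.1 × 0.8298 = 14.2 mg/L.

14.2 mg/L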